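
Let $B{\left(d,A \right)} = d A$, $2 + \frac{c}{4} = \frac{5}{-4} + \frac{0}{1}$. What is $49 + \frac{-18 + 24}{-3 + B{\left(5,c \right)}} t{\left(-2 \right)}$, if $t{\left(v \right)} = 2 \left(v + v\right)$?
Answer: $\frac{845}{17} \approx 49.706$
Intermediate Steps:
$c = -13$ ($c = -8 + 4 \left(\frac{5}{-4} + \frac{0}{1}\right) = -8 + 4 \left(5 \left(- \frac{1}{4}\right) + 0 \cdot 1\right) = -8 + 4 \left(- \frac{5}{4} + 0\right) = -8 + 4 \left(- \frac{5}{4}\right) = -8 - 5 = -13$)
$B{\left(d,A \right)} = A d$
$t{\left(v \right)} = 4 v$ ($t{\left(v \right)} = 2 \cdot 2 v = 4 v$)
$49 + \frac{-18 + 24}{-3 + B{\left(5,c \right)}} t{\left(-2 \right)} = 49 + \frac{-18 + 24}{-3 - 65} \cdot 4 \left(-2\right) = 49 + \frac{6}{-3 - 65} \left(-8\right) = 49 + \frac{6}{-68} \left(-8\right) = 49 + 6 \left(- \frac{1}{68}\right) \left(-8\right) = 49 - - \frac{12}{17} = 49 + \frac{12}{17} = \frac{845}{17}$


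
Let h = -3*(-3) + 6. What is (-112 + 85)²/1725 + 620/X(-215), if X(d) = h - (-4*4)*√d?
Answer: 3755379/6355475 - 1984*I*√215/11053 ≈ 0.59089 - 2.632*I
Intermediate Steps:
h = 15 (h = 9 + 6 = 15)
X(d) = 15 + 16*√d (X(d) = 15 - (-4*4)*√d = 15 - (-16)*√d = 15 + 16*√d)
(-112 + 85)²/1725 + 620/X(-215) = (-112 + 85)²/1725 + 620/(15 + 16*√(-215)) = (-27)²*(1/1725) + 620/(15 + 16*(I*√215)) = 729*(1/1725) + 620/(15 + 16*I*√215) = 243/575 + 620/(15 + 16*I*√215)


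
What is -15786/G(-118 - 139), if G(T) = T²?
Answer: -15786/66049 ≈ -0.23900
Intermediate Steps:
-15786/G(-118 - 139) = -15786/(-118 - 139)² = -15786/((-257)²) = -15786/66049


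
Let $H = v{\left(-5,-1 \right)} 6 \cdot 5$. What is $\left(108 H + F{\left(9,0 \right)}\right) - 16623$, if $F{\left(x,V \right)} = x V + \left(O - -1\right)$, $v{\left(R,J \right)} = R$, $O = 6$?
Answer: $-32816$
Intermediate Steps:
$F{\left(x,V \right)} = 7 + V x$ ($F{\left(x,V \right)} = x V + \left(6 - -1\right) = V x + \left(6 + 1\right) = V x + 7 = 7 + V x$)
$H = -150$ ($H = \left(-5\right) 6 \cdot 5 = \left(-30\right) 5 = -150$)
$\left(108 H + F{\left(9,0 \right)}\right) - 16623 = \left(108 \left(-150\right) + \left(7 + 0 \cdot 9\right)\right) - 16623 = \left(-16200 + \left(7 + 0\right)\right) - 16623 = \left(-16200 + 7\right) - 16623 = -16193 - 16623 = -32816$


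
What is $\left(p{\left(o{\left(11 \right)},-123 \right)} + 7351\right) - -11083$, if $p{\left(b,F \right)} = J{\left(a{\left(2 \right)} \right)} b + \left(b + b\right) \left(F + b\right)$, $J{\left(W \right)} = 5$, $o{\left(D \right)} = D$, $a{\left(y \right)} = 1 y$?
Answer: $16025$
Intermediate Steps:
$a{\left(y \right)} = y$
$p{\left(b,F \right)} = 5 b + 2 b \left(F + b\right)$ ($p{\left(b,F \right)} = 5 b + \left(b + b\right) \left(F + b\right) = 5 b + 2 b \left(F + b\right)$)
$\left(p{\left(o{\left(11 \right)},-123 \right)} + 7351\right) - -11083 = \left(11 \left(5 + 2 \left(-123\right) + 2 \cdot 11\right) + 7351\right) - -11083 = \left(11 \left(5 - 246 + 22\right) + 7351\right) + 11083 = \left(11 \left(-219\right) + 7351\right) + 11083 = \left(-2409 + 7351\right) + 11083 = 4942 + 11083 = 16025$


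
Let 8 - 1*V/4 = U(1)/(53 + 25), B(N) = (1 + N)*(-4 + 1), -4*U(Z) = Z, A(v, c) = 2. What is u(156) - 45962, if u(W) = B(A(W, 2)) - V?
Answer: -3588235/78 ≈ -46003.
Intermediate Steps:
U(Z) = -Z/4
B(N) = -3 - 3*N (B(N) = (1 + N)*(-3) = -3 - 3*N)
V = 2497/78 (V = 32 - 4*(-¼*1)/(53 + 25) = 32 - (-1)/78 = 32 - 4*(-1/312) = 32 + 1/78 = 2497/78 ≈ 32.013)
u(W) = -3199/78 (u(W) = (-3 - 3*2) - 1*2497/78 = (-3 - 6) - 2497/78 = -9 - 2497/78 = -3199/78)
u(156) - 45962 = -3199/78 - 45962 = -3588235/78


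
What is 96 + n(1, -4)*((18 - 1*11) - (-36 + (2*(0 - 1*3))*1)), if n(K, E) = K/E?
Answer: 335/4 ≈ 83.750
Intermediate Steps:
96 + n(1, -4)*((18 - 1*11) - (-36 + (2*(0 - 1*3))*1)) = 96 + (1/(-4))*((18 - 1*11) - (-36 + (2*(0 - 1*3))*1)) = 96 + (1*(-1/4))*((18 - 11) - (-36 + (2*(0 - 3))*1)) = 96 - (7 - (-36 + (2*(-3))*1))/4 = 96 - (7 - (-36 - 6*1))/4 = 96 - (7 - (-36 - 6))/4 = 96 - (7 - 1*(-42))/4 = 96 - (7 + 42)/4 = 96 - 1/4*49 = 96 - 49/4 = 335/4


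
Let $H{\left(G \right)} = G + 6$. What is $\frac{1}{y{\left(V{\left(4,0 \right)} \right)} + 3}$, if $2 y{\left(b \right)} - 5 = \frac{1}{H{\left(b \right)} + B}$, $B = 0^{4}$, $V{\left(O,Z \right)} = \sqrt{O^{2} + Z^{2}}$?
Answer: $\frac{20}{111} \approx 0.18018$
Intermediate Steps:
$H{\left(G \right)} = 6 + G$
$B = 0$
$y{\left(b \right)} = \frac{5}{2} + \frac{1}{2 \left(6 + b\right)}$ ($y{\left(b \right)} = \frac{5}{2} + \frac{1}{2 \left(\left(6 + b\right) + 0\right)} = \frac{5}{2} + \frac{1}{2 \left(6 + b\right)}$)
$\frac{1}{y{\left(V{\left(4,0 \right)} \right)} + 3} = \frac{1}{\frac{31 + 5 \sqrt{4^{2} + 0^{2}}}{2 \left(6 + \sqrt{4^{2} + 0^{2}}\right)} + 3} = \frac{1}{\frac{31 + 5 \sqrt{16 + 0}}{2 \left(6 + \sqrt{16 + 0}\right)} + 3} = \frac{1}{\frac{31 + 5 \sqrt{16}}{2 \left(6 + \sqrt{16}\right)} + 3} = \frac{1}{\frac{31 + 5 \cdot 4}{2 \left(6 + 4\right)} + 3} = \frac{1}{\frac{31 + 20}{2 \cdot 10} + 3} = \frac{1}{\frac{1}{2} \cdot \frac{1}{10} \cdot 51 + 3} = \frac{1}{\frac{51}{20} + 3} = \frac{1}{\frac{111}{20}} = \frac{20}{111}$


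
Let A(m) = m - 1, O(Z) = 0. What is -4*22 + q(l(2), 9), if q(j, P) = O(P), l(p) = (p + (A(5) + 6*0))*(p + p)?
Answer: -88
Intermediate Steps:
A(m) = -1 + m
l(p) = 2*p*(4 + p) (l(p) = (p + ((-1 + 5) + 6*0))*(p + p) = (p + (4 + 0))*(2*p) = (p + 4)*(2*p) = (4 + p)*(2*p) = 2*p*(4 + p))
q(j, P) = 0
-4*22 + q(l(2), 9) = -4*22 + 0 = -88 + 0 = -88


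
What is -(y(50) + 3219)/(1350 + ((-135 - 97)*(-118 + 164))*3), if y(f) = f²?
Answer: 301/1614 ≈ 0.18649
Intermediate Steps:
-(y(50) + 3219)/(1350 + ((-135 - 97)*(-118 + 164))*3) = -(50² + 3219)/(1350 + ((-135 - 97)*(-118 + 164))*3) = -(2500 + 3219)/(1350 - 232*46*3) = -5719/(1350 - 10672*3) = -5719/(1350 - 32016) = -5719/(-30666) = -5719*(-1)/30666 = -1*(-301/1614) = 301/1614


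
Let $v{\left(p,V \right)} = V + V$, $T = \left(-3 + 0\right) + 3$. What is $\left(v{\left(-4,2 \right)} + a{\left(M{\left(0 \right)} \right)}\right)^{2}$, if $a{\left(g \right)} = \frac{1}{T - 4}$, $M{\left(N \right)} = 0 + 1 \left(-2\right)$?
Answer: $\frac{225}{16} \approx 14.063$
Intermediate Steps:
$T = 0$ ($T = -3 + 3 = 0$)
$M{\left(N \right)} = -2$ ($M{\left(N \right)} = 0 - 2 = -2$)
$v{\left(p,V \right)} = 2 V$
$a{\left(g \right)} = - \frac{1}{4}$ ($a{\left(g \right)} = \frac{1}{0 - 4} = \frac{1}{-4} = - \frac{1}{4}$)
$\left(v{\left(-4,2 \right)} + a{\left(M{\left(0 \right)} \right)}\right)^{2} = \left(2 \cdot 2 - \frac{1}{4}\right)^{2} = \left(4 - \frac{1}{4}\right)^{2} = \left(\frac{15}{4}\right)^{2} = \frac{225}{16}$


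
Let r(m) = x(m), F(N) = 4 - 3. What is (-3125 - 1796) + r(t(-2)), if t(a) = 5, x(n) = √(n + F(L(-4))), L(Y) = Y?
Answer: -4921 + √6 ≈ -4918.5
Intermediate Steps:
F(N) = 1
x(n) = √(1 + n) (x(n) = √(n + 1) = √(1 + n))
r(m) = √(1 + m)
(-3125 - 1796) + r(t(-2)) = (-3125 - 1796) + √(1 + 5) = -4921 + √6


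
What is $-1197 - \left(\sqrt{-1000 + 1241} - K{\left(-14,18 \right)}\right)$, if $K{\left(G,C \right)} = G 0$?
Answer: $-1197 - \sqrt{241} \approx -1212.5$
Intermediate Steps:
$K{\left(G,C \right)} = 0$
$-1197 - \left(\sqrt{-1000 + 1241} - K{\left(-14,18 \right)}\right) = -1197 - \left(\sqrt{-1000 + 1241} - 0\right) = -1197 - \left(\sqrt{241} + 0\right) = -1197 - \sqrt{241}$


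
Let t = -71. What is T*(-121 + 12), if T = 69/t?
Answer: 7521/71 ≈ 105.93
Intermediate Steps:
T = -69/71 (T = 69/(-71) = 69*(-1/71) = -69/71 ≈ -0.97183)
T*(-121 + 12) = -69*(-121 + 12)/71 = -69/71*(-109) = 7521/71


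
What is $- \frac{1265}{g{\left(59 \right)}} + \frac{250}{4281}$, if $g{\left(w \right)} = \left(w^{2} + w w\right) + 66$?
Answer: $- \frac{3658465}{30086868} \approx -0.1216$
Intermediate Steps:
$g{\left(w \right)} = 66 + 2 w^{2}$ ($g{\left(w \right)} = \left(w^{2} + w^{2}\right) + 66 = 2 w^{2} + 66 = 66 + 2 w^{2}$)
$- \frac{1265}{g{\left(59 \right)}} + \frac{250}{4281} = - \frac{1265}{66 + 2 \cdot 59^{2}} + \frac{250}{4281} = - \frac{1265}{66 + 2 \cdot 3481} + 250 \cdot \frac{1}{4281} = - \frac{1265}{66 + 6962} + \frac{250}{4281} = - \frac{1265}{7028} + \frac{250}{4281} = - \frac{3658465}{30086868}$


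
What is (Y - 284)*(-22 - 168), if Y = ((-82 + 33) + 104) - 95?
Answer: 61560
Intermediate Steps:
Y = -40 (Y = (-49 + 104) - 95 = 55 - 95 = -40)
(Y - 284)*(-22 - 168) = (-40 - 284)*(-22 - 168) = -324*(-190) = 61560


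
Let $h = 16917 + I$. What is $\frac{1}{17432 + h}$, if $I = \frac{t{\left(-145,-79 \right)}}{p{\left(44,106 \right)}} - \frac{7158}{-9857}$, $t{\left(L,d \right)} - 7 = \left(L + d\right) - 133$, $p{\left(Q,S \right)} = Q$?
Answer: $\frac{216854}{7447150547} \approx 2.9119 \cdot 10^{-5}$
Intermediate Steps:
$t{\left(L,d \right)} = -126 + L + d$ ($t{\left(L,d \right)} = 7 - \left(133 - L - d\right) = 7 + \left(-133 + L + d\right) = -126 + L + d$)
$I = - \frac{1567499}{216854}$ ($I = \frac{-126 - 145 - 79}{44} - \frac{7158}{-9857} = \left(-350\right) \frac{1}{44} - - \frac{7158}{9857} = - \frac{175}{22} + \frac{7158}{9857} = - \frac{1567499}{216854} \approx -7.2284$)
$h = \frac{3666951619}{216854}$ ($h = 16917 - \frac{1567499}{216854} = \frac{3666951619}{216854} \approx 16910.0$)
$\frac{1}{17432 + h} = \frac{1}{17432 + \frac{3666951619}{216854}} = \frac{1}{\frac{7447150547}{216854}} = \frac{216854}{7447150547}$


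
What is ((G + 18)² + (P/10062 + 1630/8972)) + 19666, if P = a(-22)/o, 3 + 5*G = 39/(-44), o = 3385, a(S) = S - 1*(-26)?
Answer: 7381407202308978041/369758035904400 ≈ 19963.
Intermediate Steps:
a(S) = 26 + S (a(S) = S + 26 = 26 + S)
G = -171/220 (G = -⅗ + (39/(-44))/5 = -⅗ + (39*(-1/44))/5 = -⅗ + (⅕)*(-39/44) = -⅗ - 39/220 = -171/220 ≈ -0.77727)
P = 4/3385 (P = (26 - 22)/3385 = 4*(1/3385) = 4/3385 ≈ 0.0011817)
((G + 18)² + (P/10062 + 1630/8972)) + 19666 = ((-171/220 + 18)² + ((4/3385)/10062 + 1630/8972)) + 19666 = ((3789/220)² + ((4/3385)*(1/10062) + 1630*(1/8972))) + 19666 = (14356521/48400 + (2/17029935 + 815/4486)) + 19666 = (14356521/48400 + 13879405997/76396288410) + 19666 = 109745668213047641/369758035904400 + 19666 = 7381407202308978041/369758035904400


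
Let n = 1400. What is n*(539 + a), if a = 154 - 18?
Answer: 945000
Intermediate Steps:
a = 136
n*(539 + a) = 1400*(539 + 136) = 1400*675 = 945000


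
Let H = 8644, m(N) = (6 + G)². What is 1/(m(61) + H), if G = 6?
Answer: 1/8788 ≈ 0.00011379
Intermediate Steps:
m(N) = 144 (m(N) = (6 + 6)² = 12² = 144)
1/(m(61) + H) = 1/(144 + 8644) = 1/8788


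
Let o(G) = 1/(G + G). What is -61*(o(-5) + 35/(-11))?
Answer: 22021/110 ≈ 200.19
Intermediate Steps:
o(G) = 1/(2*G)
-61*(o(-5) + 35/(-11)) = -61*((½)/(-5) + 35/(-11)) = -61*((½)*(-⅕) + 35*(-1/11)) = -61*(-⅒ - 35/11) = -61*(-361/110) = 22021/110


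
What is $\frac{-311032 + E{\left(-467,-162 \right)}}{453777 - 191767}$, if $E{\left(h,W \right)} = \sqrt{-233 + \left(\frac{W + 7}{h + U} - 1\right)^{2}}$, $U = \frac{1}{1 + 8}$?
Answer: $- \frac{155516}{131005} + \frac{i \sqrt{4106156083}}{1100966020} \approx -1.1871 + 5.8203 \cdot 10^{-5} i$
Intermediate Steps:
$U = \frac{1}{9} \approx 0.11111$
$E{\left(h,W \right)} = \sqrt{-233 + \left(-1 + \frac{7 + W}{\frac{1}{9} + h}\right)^{2}}$ ($E{\left(h,W \right)} = \sqrt{-233 + \left(\frac{W + 7}{h + \frac{1}{9}} - 1\right)^{2}} = \sqrt{-233 + \left(\frac{7 + W}{\frac{1}{9} + h} - 1\right)^{2}} = \sqrt{-233 + \left(-1 + \frac{7 + W}{\frac{1}{9} + h}\right)^{2}}$)
$\frac{-311032 + E{\left(-467,-162 \right)}}{453777 - 191767} = \frac{-311032 + \sqrt{-233 + \frac{\left(62 - -4203 + 9 \left(-162\right)\right)^{2}}{\left(1 + 9 \left(-467\right)\right)^{2}}}}{453777 - 191767} = \frac{-311032 + \sqrt{-233 + \frac{\left(62 + 4203 - 1458\right)^{2}}{\left(1 - 4203\right)^{2}}}}{262010} = \left(-311032 + \sqrt{-233 + \frac{2807^{2}}{17656804}}\right) \frac{1}{262010} = \left(-311032 + \sqrt{-233 + \frac{1}{17656804} \cdot 7879249}\right) \frac{1}{262010} = \left(-311032 + \sqrt{-233 + \frac{7879249}{17656804}}\right) \frac{1}{262010} = \left(-311032 + \sqrt{- \frac{4106156083}{17656804}}\right) \frac{1}{262010} = \left(-311032 + \frac{i \sqrt{4106156083}}{4202}\right) \frac{1}{262010} = - \frac{155516}{131005} + \frac{i \sqrt{4106156083}}{1100966020}$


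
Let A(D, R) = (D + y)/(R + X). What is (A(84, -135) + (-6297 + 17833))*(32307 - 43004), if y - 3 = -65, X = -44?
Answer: -22088470634/179 ≈ -1.2340e+8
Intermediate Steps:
y = -62 (y = 3 - 65 = -62)
A(D, R) = (-62 + D)/(-44 + R) (A(D, R) = (D - 62)/(R - 44) = (-62 + D)/(-44 + R))
(A(84, -135) + (-6297 + 17833))*(32307 - 43004) = ((-62 + 84)/(-44 - 135) + (-6297 + 17833))*(32307 - 43004) = (22/(-179) + 11536)*(-10697) = (-1/179*22 + 11536)*(-10697) = (-22/179 + 11536)*(-10697) = (2064922/179)*(-10697) = -22088470634/179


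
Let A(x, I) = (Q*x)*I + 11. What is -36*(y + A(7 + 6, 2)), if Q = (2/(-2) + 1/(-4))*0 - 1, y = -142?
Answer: 5652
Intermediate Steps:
Q = -1 (Q = (2*(-1/2) + 1*(-1/4))*0 - 1 = (-1 - 1/4)*0 - 1 = -5/4*0 - 1 = 0 - 1 = -1)
A(x, I) = 11 - I*x (A(x, I) = (-x)*I + 11 = -I*x + 11 = 11 - I*x)
-36*(y + A(7 + 6, 2)) = -36*(-142 + (11 - 1*2*(7 + 6))) = -36*(-142 + (11 - 1*2*13)) = -36*(-142 + (11 - 26)) = -36*(-142 - 15) = -36*(-157) = 5652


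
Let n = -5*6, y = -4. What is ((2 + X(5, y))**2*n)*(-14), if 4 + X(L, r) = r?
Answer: 15120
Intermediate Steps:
X(L, r) = -4 + r
n = -30
((2 + X(5, y))**2*n)*(-14) = ((2 + (-4 - 4))**2*(-30))*(-14) = ((2 - 8)**2*(-30))*(-14) = ((-6)**2*(-30))*(-14) = (36*(-30))*(-14) = -1080*(-14) = 15120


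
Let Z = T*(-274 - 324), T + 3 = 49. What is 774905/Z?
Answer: -774905/27508 ≈ -28.170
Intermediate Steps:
T = 46 (T = -3 + 49 = 46)
Z = -27508 (Z = 46*(-274 - 324) = 46*(-598) = -27508)
774905/Z = 774905/(-27508) = 774905*(-1/27508) = -774905/27508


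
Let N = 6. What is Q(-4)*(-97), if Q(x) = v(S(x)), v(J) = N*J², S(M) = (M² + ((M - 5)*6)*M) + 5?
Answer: -32690358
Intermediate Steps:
S(M) = 5 + M² + M*(-30 + 6*M) (S(M) = (M² + ((-5 + M)*6)*M) + 5 = (M² + (-30 + 6*M)*M) + 5 = (M² + M*(-30 + 6*M)) + 5 = 5 + M² + M*(-30 + 6*M))
v(J) = 6*J²
Q(x) = 6*(5 - 30*x + 7*x²)²
Q(-4)*(-97) = (6*(5 - 30*(-4) + 7*(-4)²)²)*(-97) = (6*(5 + 120 + 7*16)²)*(-97) = (6*(5 + 120 + 112)²)*(-97) = (6*237²)*(-97) = (6*56169)*(-97) = 337014*(-97) = -32690358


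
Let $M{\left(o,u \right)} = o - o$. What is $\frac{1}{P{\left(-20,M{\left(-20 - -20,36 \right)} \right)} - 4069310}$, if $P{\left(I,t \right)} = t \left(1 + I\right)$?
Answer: $- \frac{1}{4069310} \approx -2.4574 \cdot 10^{-7}$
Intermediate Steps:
$M{\left(o,u \right)} = 0$
$\frac{1}{P{\left(-20,M{\left(-20 - -20,36 \right)} \right)} - 4069310} = \frac{1}{0 \left(1 - 20\right) - 4069310} = \frac{1}{0 \left(-19\right) - 4069310} = \frac{1}{0 - 4069310} = \frac{1}{-4069310} = - \frac{1}{4069310}$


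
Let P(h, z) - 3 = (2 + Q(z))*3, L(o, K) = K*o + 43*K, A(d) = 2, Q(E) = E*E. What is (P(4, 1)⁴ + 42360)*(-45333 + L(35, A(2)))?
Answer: -2850487992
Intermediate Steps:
Q(E) = E²
L(o, K) = 43*K + K*o
P(h, z) = 9 + 3*z² (P(h, z) = 3 + (2 + z²)*3 = 3 + (6 + 3*z²) = 9 + 3*z²)
(P(4, 1)⁴ + 42360)*(-45333 + L(35, A(2))) = ((9 + 3*1²)⁴ + 42360)*(-45333 + 2*(43 + 35)) = ((9 + 3*1)⁴ + 42360)*(-45333 + 2*78) = ((9 + 3)⁴ + 42360)*(-45333 + 156) = (12⁴ + 42360)*(-45177) = (20736 + 42360)*(-45177) = 63096*(-45177) = -2850487992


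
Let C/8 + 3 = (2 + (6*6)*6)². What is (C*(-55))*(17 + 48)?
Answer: -1359100600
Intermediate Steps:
C = 380168 (C = -24 + 8*(2 + (6*6)*6)² = -24 + 8*(2 + 36*6)² = -24 + 8*(2 + 216)² = -24 + 8*218² = -24 + 8*47524 = -24 + 380192 = 380168)
(C*(-55))*(17 + 48) = (380168*(-55))*(17 + 48) = -20909240*65 = -1359100600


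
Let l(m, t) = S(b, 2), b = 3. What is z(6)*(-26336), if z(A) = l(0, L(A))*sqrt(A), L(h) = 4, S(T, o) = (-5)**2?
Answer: -658400*sqrt(6) ≈ -1.6127e+6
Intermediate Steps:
S(T, o) = 25
l(m, t) = 25
z(A) = 25*sqrt(A)
z(6)*(-26336) = (25*sqrt(6))*(-26336) = -658400*sqrt(6)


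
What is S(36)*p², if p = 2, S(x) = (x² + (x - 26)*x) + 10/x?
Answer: 59626/9 ≈ 6625.1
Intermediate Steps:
S(x) = x² + 10/x + x*(-26 + x) (S(x) = (x² + (-26 + x)*x) + 10/x = (x² + x*(-26 + x)) + 10/x = x² + 10/x + x*(-26 + x))
S(36)*p² = (2*(5 + 36²*(-13 + 36))/36)*2² = (2*(1/36)*(5 + 1296*23))*4 = (2*(1/36)*(5 + 29808))*4 = (2*(1/36)*29813)*4 = (29813/18)*4 = 59626/9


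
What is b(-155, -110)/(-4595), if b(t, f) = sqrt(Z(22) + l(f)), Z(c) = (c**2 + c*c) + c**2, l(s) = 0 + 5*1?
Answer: -sqrt(1457)/4595 ≈ -0.0083070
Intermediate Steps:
l(s) = 5 (l(s) = 0 + 5 = 5)
Z(c) = 3*c**2 (Z(c) = (c**2 + c**2) + c**2 = 2*c**2 + c**2 = 3*c**2)
b(t, f) = sqrt(1457) (b(t, f) = sqrt(3*22**2 + 5) = sqrt(3*484 + 5) = sqrt(1452 + 5) = sqrt(1457))
b(-155, -110)/(-4595) = sqrt(1457)/(-4595) = sqrt(1457)*(-1/4595) = -sqrt(1457)/4595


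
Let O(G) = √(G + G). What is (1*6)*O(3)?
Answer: 6*√6 ≈ 14.697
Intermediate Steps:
O(G) = √2*√G (O(G) = √(2*G) = √2*√G)
(1*6)*O(3) = (1*6)*(√2*√3) = 6*√6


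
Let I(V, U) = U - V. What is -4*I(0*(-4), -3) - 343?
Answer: -331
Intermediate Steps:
-4*I(0*(-4), -3) - 343 = -4*(-3 - 0*(-4)) - 343 = -4*(-3 - 1*0) - 343 = -4*(-3 + 0) - 343 = -4*(-3) - 343 = 12 - 343 = -331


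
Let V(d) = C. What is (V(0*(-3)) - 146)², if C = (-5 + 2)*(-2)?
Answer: 19600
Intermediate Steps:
C = 6 (C = -3*(-2) = 6)
V(d) = 6
(V(0*(-3)) - 146)² = (6 - 146)² = (-140)² = 19600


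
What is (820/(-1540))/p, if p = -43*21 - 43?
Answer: 41/72842 ≈ 0.00056286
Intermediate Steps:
p = -946 (p = -903 - 43 = -946)
(820/(-1540))/p = (820/(-1540))/(-946) = (820*(-1/1540))*(-1/946) = -41/77*(-1/946) = 41/72842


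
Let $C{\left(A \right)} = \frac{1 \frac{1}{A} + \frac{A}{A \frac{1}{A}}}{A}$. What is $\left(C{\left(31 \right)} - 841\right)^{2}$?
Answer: $\frac{651634803121}{923521} \approx 7.056 \cdot 10^{5}$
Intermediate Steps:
$C{\left(A \right)} = \frac{A + \frac{1}{A}}{A}$ ($C{\left(A \right)} = \frac{\frac{1}{A} + \frac{A}{1}}{A} = \frac{\frac{1}{A} + A 1}{A} = \frac{\frac{1}{A} + A}{A} = \frac{A + \frac{1}{A}}{A}$)
$\left(C{\left(31 \right)} - 841\right)^{2} = \left(\left(1 + \frac{1}{961}\right) - 841\right)^{2} = \left(\frac{962}{961} - 841\right)^{2} = \left(- \frac{807239}{961}\right)^{2} = \frac{651634803121}{923521}$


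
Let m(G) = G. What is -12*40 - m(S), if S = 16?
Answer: -496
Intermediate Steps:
-12*40 - m(S) = -12*40 - 1*16 = -480 - 16 = -496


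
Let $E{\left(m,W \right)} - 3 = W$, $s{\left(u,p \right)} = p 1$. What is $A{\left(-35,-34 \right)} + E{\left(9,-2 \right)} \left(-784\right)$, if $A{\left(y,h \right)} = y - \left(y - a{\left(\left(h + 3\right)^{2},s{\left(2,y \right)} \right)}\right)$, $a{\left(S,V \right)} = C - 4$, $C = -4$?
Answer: $-792$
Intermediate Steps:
$s{\left(u,p \right)} = p$
$a{\left(S,V \right)} = -8$ ($a{\left(S,V \right)} = -4 - 4 = -8$)
$E{\left(m,W \right)} = 3 + W$
$A{\left(y,h \right)} = -8$ ($A{\left(y,h \right)} = y - \left(8 + y\right) = -8$)
$A{\left(-35,-34 \right)} + E{\left(9,-2 \right)} \left(-784\right) = -8 + \left(3 - 2\right) \left(-784\right) = -8 + 1 \left(-784\right) = -8 - 784 = -792$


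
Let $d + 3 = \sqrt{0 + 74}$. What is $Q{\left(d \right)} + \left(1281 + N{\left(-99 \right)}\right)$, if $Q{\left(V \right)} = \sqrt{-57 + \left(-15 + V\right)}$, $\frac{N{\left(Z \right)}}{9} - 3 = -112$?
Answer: $300 + \sqrt{-75 + \sqrt{74}} \approx 300.0 + 8.1485 i$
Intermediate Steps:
$d = -3 + \sqrt{74}$ ($d = -3 + \sqrt{0 + 74} = -3 + \sqrt{74} \approx 5.6023$)
$N{\left(Z \right)} = -981$ ($N{\left(Z \right)} = 27 + 9 \left(-112\right) = 27 - 1008 = -981$)
$Q{\left(V \right)} = \sqrt{-72 + V}$
$Q{\left(d \right)} + \left(1281 + N{\left(-99 \right)}\right) = \sqrt{-72 - \left(3 - \sqrt{74}\right)} + \left(1281 - 981\right) = \sqrt{-75 + \sqrt{74}} + 300 = 300 + \sqrt{-75 + \sqrt{74}}$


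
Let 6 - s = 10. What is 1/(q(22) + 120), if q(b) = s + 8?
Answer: 1/124 ≈ 0.0080645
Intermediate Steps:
s = -4 (s = 6 - 1*10 = 6 - 10 = -4)
q(b) = 4 (q(b) = -4 + 8 = 4)
1/(q(22) + 120) = 1/(4 + 120) = 1/124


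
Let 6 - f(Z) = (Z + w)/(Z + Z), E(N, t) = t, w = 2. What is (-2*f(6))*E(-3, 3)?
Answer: -32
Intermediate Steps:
f(Z) = 6 - (2 + Z)/(2*Z) (f(Z) = 6 - (Z + 2)/(Z + Z) = 6 - (2 + Z)/(2*Z))
(-2*f(6))*E(-3, 3) = -2*(11/2 - 1/6)*3 = -2*(11/2 - 1*⅙)*3 = -2*(11/2 - ⅙)*3 = -2*16/3*3 = -32/3*3 = -32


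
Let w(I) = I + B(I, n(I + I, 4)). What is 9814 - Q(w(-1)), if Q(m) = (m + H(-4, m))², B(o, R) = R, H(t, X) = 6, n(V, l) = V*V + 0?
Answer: 9733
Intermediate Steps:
n(V, l) = V² (n(V, l) = V² + 0 = V²)
w(I) = I + 4*I² (w(I) = I + (I + I)² = I + (2*I)² = I + 4*I²)
Q(m) = (6 + m)² (Q(m) = (m + 6)² = (6 + m)²)
9814 - Q(w(-1)) = 9814 - (6 - (1 + 4*(-1)))² = 9814 - (6 - (1 - 4))² = 9814 - (6 - 1*(-3))² = 9814 - (6 + 3)² = 9814 - 1*9² = 9814 - 1*81 = 9814 - 81 = 9733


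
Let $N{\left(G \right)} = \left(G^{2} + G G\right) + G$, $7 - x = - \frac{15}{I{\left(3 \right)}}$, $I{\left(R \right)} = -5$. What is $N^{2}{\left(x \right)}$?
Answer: $1296$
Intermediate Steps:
$x = 4$ ($x = 7 - - \frac{15}{-5} = 7 - \left(-15\right) \left(- \frac{1}{5}\right) = 7 - 3 = 4$)
$N{\left(G \right)} = G + 2 G^{2}$ ($N{\left(G \right)} = \left(G^{2} + G^{2}\right) + G = 2 G^{2} + G = G + 2 G^{2}$)
$N^{2}{\left(x \right)} = \left(4 \left(1 + 2 \cdot 4\right)\right)^{2} = \left(4 \left(1 + 8\right)\right)^{2} = \left(4 \cdot 9\right)^{2} = 36^{2} = 1296$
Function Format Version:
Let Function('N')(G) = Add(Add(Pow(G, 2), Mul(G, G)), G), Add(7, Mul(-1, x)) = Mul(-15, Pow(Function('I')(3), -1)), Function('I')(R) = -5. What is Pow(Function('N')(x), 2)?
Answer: 1296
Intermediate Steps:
x = 4 (x = Add(7, Mul(-1, Mul(-15, Pow(-5, -1)))) = Add(7, Mul(-1, Mul(-15, Rational(-1, 5)))) = Add(7, Mul(-1, 3)) = Add(7, -3) = 4)
Function('N')(G) = Add(G, Mul(2, Pow(G, 2))) (Function('N')(G) = Add(Add(Pow(G, 2), Pow(G, 2)), G) = Add(Mul(2, Pow(G, 2)), G) = Add(G, Mul(2, Pow(G, 2))))
Pow(Function('N')(x), 2) = Pow(Mul(4, Add(1, Mul(2, 4))), 2) = Pow(Mul(4, Add(1, 8)), 2) = Pow(Mul(4, 9), 2) = Pow(36, 2) = 1296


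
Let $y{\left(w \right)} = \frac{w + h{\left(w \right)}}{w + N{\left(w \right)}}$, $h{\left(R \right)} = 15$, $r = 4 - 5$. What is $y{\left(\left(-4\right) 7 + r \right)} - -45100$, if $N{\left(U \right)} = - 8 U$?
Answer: $\frac{1307898}{29} \approx 45100.0$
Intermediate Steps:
$r = -1$
$y{\left(w \right)} = - \frac{15 + w}{7 w}$ ($y{\left(w \right)} = \frac{w + 15}{w - 8 w} = \frac{15 + w}{\left(-7\right) w} = \left(15 + w\right) \left(- \frac{1}{7 w}\right) = - \frac{15 + w}{7 w}$)
$y{\left(\left(-4\right) 7 + r \right)} - -45100 = \frac{-15 - \left(\left(-4\right) 7 - 1\right)}{7 \left(\left(-4\right) 7 - 1\right)} - -45100 = \frac{-15 - \left(-28 - 1\right)}{7 \left(-28 - 1\right)} + 45100 = \frac{-15 - -29}{7 \left(-29\right)} + 45100 = \frac{1}{7} \left(- \frac{1}{29}\right) \left(-15 + 29\right) + 45100 = \frac{1}{7} \left(- \frac{1}{29}\right) 14 + 45100 = - \frac{2}{29} + 45100 = \frac{1307898}{29}$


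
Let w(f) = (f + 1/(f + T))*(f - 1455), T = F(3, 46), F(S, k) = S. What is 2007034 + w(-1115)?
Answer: 2709157989/556 ≈ 4.8726e+6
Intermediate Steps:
T = 3
w(f) = (-1455 + f)*(f + 1/(3 + f)) (w(f) = (f + 1/(f + 3))*(f - 1455) = (f + 1/(3 + f))*(-1455 + f) = (-1455 + f)*(f + 1/(3 + f)))
2007034 + w(-1115) = 2007034 + (-1455 + (-1115)**3 - 4364*(-1115) - 1452*(-1115)**2)/(3 - 1115) = 2007034 + (-1455 - 1386195875 + 4865860 - 1452*1243225)/(-1112) = 2007034 - (-1455 - 1386195875 + 4865860 - 1805162700)/1112 = 2007034 - 1/1112*(-3186494170) = 2007034 + 1593247085/556 = 2709157989/556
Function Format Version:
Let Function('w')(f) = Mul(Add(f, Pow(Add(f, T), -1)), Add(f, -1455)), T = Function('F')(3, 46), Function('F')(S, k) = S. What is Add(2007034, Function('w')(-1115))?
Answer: Rational(2709157989, 556) ≈ 4.8726e+6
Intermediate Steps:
T = 3
Function('w')(f) = Mul(Add(-1455, f), Add(f, Pow(Add(3, f), -1))) (Function('w')(f) = Mul(Add(f, Pow(Add(f, 3), -1)), Add(f, -1455)) = Mul(Add(f, Pow(Add(3, f), -1)), Add(-1455, f)) = Mul(Add(-1455, f), Add(f, Pow(Add(3, f), -1))))
Add(2007034, Function('w')(-1115)) = Add(2007034, Mul(Pow(Add(3, -1115), -1), Add(-1455, Pow(-1115, 3), Mul(-4364, -1115), Mul(-1452, Pow(-1115, 2))))) = Add(2007034, Mul(Pow(-1112, -1), Add(-1455, -1386195875, 4865860, Mul(-1452, 1243225)))) = Add(2007034, Mul(Rational(-1, 1112), Add(-1455, -1386195875, 4865860, -1805162700))) = Add(2007034, Mul(Rational(-1, 1112), -3186494170)) = Add(2007034, Rational(1593247085, 556)) = Rational(2709157989, 556)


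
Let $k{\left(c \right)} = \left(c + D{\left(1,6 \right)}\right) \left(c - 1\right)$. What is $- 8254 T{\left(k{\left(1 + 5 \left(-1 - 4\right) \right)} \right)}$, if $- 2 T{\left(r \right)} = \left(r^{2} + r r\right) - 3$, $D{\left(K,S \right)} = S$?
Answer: $1671422619$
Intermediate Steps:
$k{\left(c \right)} = \left(-1 + c\right) \left(6 + c\right)$ ($k{\left(c \right)} = \left(c + 6\right) \left(c - 1\right) = \left(6 + c\right) \left(-1 + c\right) = \left(-1 + c\right) \left(6 + c\right)$)
$T{\left(r \right)} = \frac{3}{2} - r^{2}$ ($T{\left(r \right)} = - \frac{\left(r^{2} + r r\right) - 3}{2} = - \frac{\left(r^{2} + r^{2}\right) - 3}{2} = - \frac{2 r^{2} - 3}{2} = - \frac{-3 + 2 r^{2}}{2} = \frac{3}{2} - r^{2}$)
$- 8254 T{\left(k{\left(1 + 5 \left(-1 - 4\right) \right)} \right)} = - 8254 \left(\frac{3}{2} - \left(-6 + \left(1 + 5 \left(-1 - 4\right)\right)^{2} + 5 \left(1 + 5 \left(-1 - 4\right)\right)\right)^{2}\right) = - 8254 \left(\frac{3}{2} - \left(-6 + \left(1 + 5 \left(-5\right)\right)^{2} + 5 \left(1 + 5 \left(-5\right)\right)\right)^{2}\right) = - 8254 \left(\frac{3}{2} - \left(-6 + \left(1 - 25\right)^{2} + 5 \left(1 - 25\right)\right)^{2}\right) = - 8254 \left(\frac{3}{2} - \left(-6 + \left(-24\right)^{2} + 5 \left(-24\right)\right)^{2}\right) = - 8254 \left(\frac{3}{2} - \left(-6 + 576 - 120\right)^{2}\right) = - 8254 \left(\frac{3}{2} - 450^{2}\right) = - 8254 \left(\frac{3}{2} - 202500\right) = \left(-8254\right) \left(- \frac{404997}{2}\right) = 1671422619$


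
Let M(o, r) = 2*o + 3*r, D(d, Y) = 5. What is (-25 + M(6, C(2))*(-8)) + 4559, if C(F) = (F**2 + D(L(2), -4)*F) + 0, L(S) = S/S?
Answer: 4102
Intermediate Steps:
L(S) = 1
C(F) = F**2 + 5*F (C(F) = (F**2 + 5*F) + 0 = F**2 + 5*F)
(-25 + M(6, C(2))*(-8)) + 4559 = (-25 + (2*6 + 3*(2*(5 + 2)))*(-8)) + 4559 = (-25 + (12 + 3*(2*7))*(-8)) + 4559 = (-25 + (12 + 3*14)*(-8)) + 4559 = (-25 + (12 + 42)*(-8)) + 4559 = (-25 + 54*(-8)) + 4559 = (-25 - 432) + 4559 = -457 + 4559 = 4102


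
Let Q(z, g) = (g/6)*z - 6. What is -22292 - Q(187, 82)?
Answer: -74525/3 ≈ -24842.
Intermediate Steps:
Q(z, g) = -6 + g*z/6 (Q(z, g) = (g*(⅙))*z - 6 = (g/6)*z - 6 = g*z/6 - 6 = -6 + g*z/6)
-22292 - Q(187, 82) = -22292 - (-6 + (⅙)*82*187) = -22292 - (-6 + 7667/3) = -22292 - 1*7649/3 = -22292 - 7649/3 = -74525/3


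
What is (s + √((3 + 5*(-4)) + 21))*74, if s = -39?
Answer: -2738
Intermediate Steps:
(s + √((3 + 5*(-4)) + 21))*74 = (-39 + √((3 + 5*(-4)) + 21))*74 = (-39 + √((3 - 20) + 21))*74 = (-39 + √(-17 + 21))*74 = (-39 + √4)*74 = (-39 + 2)*74 = -37*74 = -2738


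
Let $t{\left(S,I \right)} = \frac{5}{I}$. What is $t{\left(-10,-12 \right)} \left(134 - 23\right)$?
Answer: $- \frac{185}{4} \approx -46.25$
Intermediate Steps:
$t{\left(-10,-12 \right)} \left(134 - 23\right) = \frac{5}{-12} \left(134 - 23\right) = 5 \left(- \frac{1}{12}\right) 111 = \left(- \frac{5}{12}\right) 111 = - \frac{185}{4}$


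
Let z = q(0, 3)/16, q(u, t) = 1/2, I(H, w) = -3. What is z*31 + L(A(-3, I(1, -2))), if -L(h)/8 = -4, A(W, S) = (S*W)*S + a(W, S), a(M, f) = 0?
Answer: 1055/32 ≈ 32.969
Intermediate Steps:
q(u, t) = ½ (q(u, t) = 1*(½) = ½)
A(W, S) = W*S² (A(W, S) = (S*W)*S + 0 = W*S² + 0 = W*S²)
L(h) = 32 (L(h) = -8*(-4) = 32)
z = 1/32 (z = (½)/16 = (½)*(1/16) = 1/32 ≈ 0.031250)
z*31 + L(A(-3, I(1, -2))) = (1/32)*31 + 32 = 31/32 + 32 = 1055/32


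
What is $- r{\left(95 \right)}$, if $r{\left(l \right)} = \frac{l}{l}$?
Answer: $-1$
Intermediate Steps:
$r{\left(l \right)} = 1$
$- r{\left(95 \right)} = \left(-1\right) 1 = -1$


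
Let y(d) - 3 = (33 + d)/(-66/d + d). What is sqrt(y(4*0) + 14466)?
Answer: sqrt(14469) ≈ 120.29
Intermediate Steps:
y(d) = 3 + (33 + d)/(d - 66/d) (y(d) = 3 + (33 + d)/(-66/d + d) = 3 + (33 + d)/(d - 66/d))
sqrt(y(4*0) + 14466) = sqrt((-198 + 4*(4*0)**2 + 33*(4*0))/(-66 + (4*0)**2) + 14466) = sqrt((-198 + 4*0**2 + 33*0)/(-66 + 0**2) + 14466) = sqrt((-198 + 4*0 + 0)/(-66 + 0) + 14466) = sqrt((-198 + 0 + 0)/(-66) + 14466) = sqrt(-1/66*(-198) + 14466) = sqrt(3 + 14466) = sqrt(14469)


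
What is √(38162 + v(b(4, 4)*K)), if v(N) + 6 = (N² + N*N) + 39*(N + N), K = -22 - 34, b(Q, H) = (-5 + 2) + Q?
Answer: 2*√10015 ≈ 200.15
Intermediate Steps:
b(Q, H) = -3 + Q
K = -56
v(N) = -6 + 2*N² + 78*N (v(N) = -6 + ((N² + N*N) + 39*(N + N)) = -6 + ((N² + N²) + 39*(2*N)) = -6 + (2*N² + 78*N) = -6 + 2*N² + 78*N)
√(38162 + v(b(4, 4)*K)) = √(38162 + (-6 + 2*((-3 + 4)*(-56))² + 78*((-3 + 4)*(-56)))) = √(38162 + (-6 + 2*(1*(-56))² + 78*(1*(-56)))) = √(38162 + (-6 + 2*(-56)² + 78*(-56))) = √(38162 + (-6 + 2*3136 - 4368)) = √(38162 + (-6 + 6272 - 4368)) = √(38162 + 1898) = √40060 = 2*√10015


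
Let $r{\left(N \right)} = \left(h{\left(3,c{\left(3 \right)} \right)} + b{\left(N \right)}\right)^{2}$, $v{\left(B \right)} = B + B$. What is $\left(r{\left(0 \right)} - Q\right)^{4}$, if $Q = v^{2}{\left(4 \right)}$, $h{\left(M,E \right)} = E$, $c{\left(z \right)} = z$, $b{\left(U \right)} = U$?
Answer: $9150625$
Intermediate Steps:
$v{\left(B \right)} = 2 B$
$r{\left(N \right)} = \left(3 + N\right)^{2}$
$Q = 64$ ($Q = \left(2 \cdot 4\right)^{2} = 8^{2} = 64$)
$\left(r{\left(0 \right)} - Q\right)^{4} = \left(\left(3 + 0\right)^{2} - 64\right)^{4} = \left(3^{2} - 64\right)^{4} = \left(9 - 64\right)^{4} = \left(-55\right)^{4} = 9150625$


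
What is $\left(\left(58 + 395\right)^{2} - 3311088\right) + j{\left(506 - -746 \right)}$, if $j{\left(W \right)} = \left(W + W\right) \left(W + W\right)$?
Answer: $3164137$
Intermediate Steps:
$j{\left(W \right)} = 4 W^{2}$ ($j{\left(W \right)} = 2 W 2 W = 4 W^{2}$)
$\left(\left(58 + 395\right)^{2} - 3311088\right) + j{\left(506 - -746 \right)} = \left(\left(58 + 395\right)^{2} - 3311088\right) + 4 \left(506 - -746\right)^{2} = \left(453^{2} - 3311088\right) + 4 \left(506 + 746\right)^{2} = \left(205209 - 3311088\right) + 4 \cdot 1252^{2} = -3105879 + 4 \cdot 1567504 = -3105879 + 6270016 = 3164137$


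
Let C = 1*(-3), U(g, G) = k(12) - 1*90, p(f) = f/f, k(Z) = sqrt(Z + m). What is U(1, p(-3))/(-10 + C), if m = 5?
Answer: 90/13 - sqrt(17)/13 ≈ 6.6059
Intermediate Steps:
k(Z) = sqrt(5 + Z) (k(Z) = sqrt(Z + 5) = sqrt(5 + Z))
p(f) = 1
U(g, G) = -90 + sqrt(17) (U(g, G) = sqrt(5 + 12) - 1*90 = sqrt(17) - 90 = -90 + sqrt(17))
C = -3
U(1, p(-3))/(-10 + C) = (-90 + sqrt(17))/(-10 - 3) = (-90 + sqrt(17))/(-13) = -(-90 + sqrt(17))/13 = 90/13 - sqrt(17)/13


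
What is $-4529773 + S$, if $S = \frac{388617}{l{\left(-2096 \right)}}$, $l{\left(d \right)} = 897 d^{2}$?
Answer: $- \frac{5950181094640893}{1313571584} \approx -4.5298 \cdot 10^{6}$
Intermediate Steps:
$S = \frac{129539}{1313571584}$ ($S = \frac{388617}{897 \left(-2096\right)^{2}} = \frac{388617}{897 \cdot 4393216} = \frac{388617}{3940714752} = 388617 \cdot \frac{1}{3940714752} = \frac{129539}{1313571584} \approx 9.8616 \cdot 10^{-5}$)
$-4529773 + S = -4529773 + \frac{129539}{1313571584} = - \frac{5950181094640893}{1313571584}$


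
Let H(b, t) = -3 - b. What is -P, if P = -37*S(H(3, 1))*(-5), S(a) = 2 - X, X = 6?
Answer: 740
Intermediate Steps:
S(a) = -4 (S(a) = 2 - 1*6 = 2 - 6 = -4)
P = -740 (P = -37*(-4)*(-5) = 148*(-5) = -740)
-P = -1*(-740) = 740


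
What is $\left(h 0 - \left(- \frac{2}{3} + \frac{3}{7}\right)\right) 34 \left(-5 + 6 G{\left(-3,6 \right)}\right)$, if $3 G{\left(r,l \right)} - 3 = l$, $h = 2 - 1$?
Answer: $\frac{2210}{21} \approx 105.24$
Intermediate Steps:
$h = 1$
$G{\left(r,l \right)} = 1 + \frac{l}{3}$
$\left(h 0 - \left(- \frac{2}{3} + \frac{3}{7}\right)\right) 34 \left(-5 + 6 G{\left(-3,6 \right)}\right) = \left(1 \cdot 0 - \left(- \frac{2}{3} + \frac{3}{7}\right)\right) 34 \left(-5 + 6 \left(1 + \frac{1}{3} \cdot 6\right)\right) = \left(0 - - \frac{5}{21}\right) 34 \left(-5 + 6 \left(1 + 2\right)\right) = \left(0 + \left(- \frac{3}{7} + \frac{2}{3}\right)\right) 34 \left(-5 + 6 \cdot 3\right) = \left(0 + \frac{5}{21}\right) 34 \left(-5 + 18\right) = \frac{5}{21} \cdot 34 \cdot 13 = \frac{170}{21} \cdot 13 = \frac{2210}{21}$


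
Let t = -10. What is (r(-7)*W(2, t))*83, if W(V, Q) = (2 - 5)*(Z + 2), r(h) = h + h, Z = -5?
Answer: -10458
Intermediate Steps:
r(h) = 2*h
W(V, Q) = 9 (W(V, Q) = (2 - 5)*(-5 + 2) = -3*(-3) = 9)
(r(-7)*W(2, t))*83 = ((2*(-7))*9)*83 = -14*9*83 = -126*83 = -10458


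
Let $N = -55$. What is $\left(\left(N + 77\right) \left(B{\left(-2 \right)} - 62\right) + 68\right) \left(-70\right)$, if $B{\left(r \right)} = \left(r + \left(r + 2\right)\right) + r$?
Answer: $96880$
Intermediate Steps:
$B{\left(r \right)} = 2 + 3 r$ ($B{\left(r \right)} = \left(r + \left(2 + r\right)\right) + r = \left(2 + 2 r\right) + r = 2 + 3 r$)
$\left(\left(N + 77\right) \left(B{\left(-2 \right)} - 62\right) + 68\right) \left(-70\right) = \left(\left(-55 + 77\right) \left(\left(2 + 3 \left(-2\right)\right) - 62\right) + 68\right) \left(-70\right) = \left(22 \left(\left(2 - 6\right) - 62\right) + 68\right) \left(-70\right) = \left(22 \left(-4 - 62\right) + 68\right) \left(-70\right) = \left(22 \left(-66\right) + 68\right) \left(-70\right) = \left(-1452 + 68\right) \left(-70\right) = \left(-1384\right) \left(-70\right) = 96880$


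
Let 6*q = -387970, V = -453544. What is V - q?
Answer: -1166647/3 ≈ -3.8888e+5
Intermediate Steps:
q = -193985/3 (q = (1/6)*(-387970) = -193985/3 ≈ -64662.)
V - q = -453544 - 1*(-193985/3) = -453544 + 193985/3 = -1166647/3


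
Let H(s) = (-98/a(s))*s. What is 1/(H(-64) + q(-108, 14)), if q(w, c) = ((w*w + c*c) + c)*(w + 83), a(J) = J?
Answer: -1/296948 ≈ -3.3676e-6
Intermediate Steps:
H(s) = -98 (H(s) = (-98/s)*s = -98)
q(w, c) = (83 + w)*(c + c² + w²) (q(w, c) = ((w² + c²) + c)*(83 + w) = ((c² + w²) + c)*(83 + w) = (c + c² + w²)*(83 + w) = (83 + w)*(c + c² + w²))
1/(H(-64) + q(-108, 14)) = 1/(-98 + ((-108)³ + 83*14 + 83*14² + 83*(-108)² + 14*(-108) - 108*14²)) = 1/(-98 + (-1259712 + 1162 + 83*196 + 83*11664 - 1512 - 108*196)) = 1/(-98 + (-1259712 + 1162 + 16268 + 968112 - 1512 - 21168)) = 1/(-98 - 296850) = 1/(-296948) = -1/296948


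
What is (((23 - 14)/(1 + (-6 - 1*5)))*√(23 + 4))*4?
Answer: -54*√3/5 ≈ -18.706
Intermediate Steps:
(((23 - 14)/(1 + (-6 - 1*5)))*√(23 + 4))*4 = ((9/(1 + (-6 - 5)))*√27)*4 = ((9/(1 - 11))*(3*√3))*4 = ((9/(-10))*(3*√3))*4 = ((9*(-⅒))*(3*√3))*4 = -27*√3/10*4 = -54*√3/5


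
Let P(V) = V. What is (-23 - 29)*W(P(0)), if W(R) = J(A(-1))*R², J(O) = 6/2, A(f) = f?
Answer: 0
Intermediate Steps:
J(O) = 3 (J(O) = 6*(½) = 3)
W(R) = 3*R²
(-23 - 29)*W(P(0)) = (-23 - 29)*(3*0²) = -156*0 = -52*0 = 0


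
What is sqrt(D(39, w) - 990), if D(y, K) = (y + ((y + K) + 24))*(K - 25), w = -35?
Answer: I*sqrt(5010) ≈ 70.781*I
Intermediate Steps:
D(y, K) = (-25 + K)*(24 + K + 2*y) (D(y, K) = (y + ((K + y) + 24))*(-25 + K) = (y + (24 + K + y))*(-25 + K) = (24 + K + 2*y)*(-25 + K) = (-25 + K)*(24 + K + 2*y))
sqrt(D(39, w) - 990) = sqrt((-600 + (-35)**2 - 1*(-35) - 50*39 + 2*(-35)*39) - 990) = sqrt((-600 + 1225 + 35 - 1950 - 2730) - 990) = sqrt(-4020 - 990) = sqrt(-5010) = I*sqrt(5010)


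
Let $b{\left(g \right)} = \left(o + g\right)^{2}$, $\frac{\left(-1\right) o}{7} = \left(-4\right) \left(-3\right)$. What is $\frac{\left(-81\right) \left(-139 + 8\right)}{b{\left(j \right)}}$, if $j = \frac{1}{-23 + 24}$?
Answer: $\frac{10611}{6889} \approx 1.5403$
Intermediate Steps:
$o = -84$ ($o = - 7 \left(\left(-4\right) \left(-3\right)\right) = \left(-7\right) 12 = -84$)
$j = 1$ ($j = 1^{-1} = 1$)
$b{\left(g \right)} = \left(-84 + g\right)^{2}$
$\frac{\left(-81\right) \left(-139 + 8\right)}{b{\left(j \right)}} = \frac{\left(-81\right) \left(-139 + 8\right)}{\left(-84 + 1\right)^{2}} = \frac{\left(-81\right) \left(-131\right)}{\left(-83\right)^{2}} = \frac{10611}{6889}$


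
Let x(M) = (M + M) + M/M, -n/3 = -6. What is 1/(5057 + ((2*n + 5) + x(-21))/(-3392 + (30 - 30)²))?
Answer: 1/5057 ≈ 0.00019775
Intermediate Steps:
n = 18 (n = -3*(-6) = 18)
x(M) = 1 + 2*M (x(M) = 2*M + 1 = 1 + 2*M)
1/(5057 + ((2*n + 5) + x(-21))/(-3392 + (30 - 30)²)) = 1/(5057 + ((2*18 + 5) + (1 + 2*(-21)))/(-3392 + (30 - 30)²)) = 1/(5057 + ((36 + 5) + (1 - 42))/(-3392 + 0²)) = 1/(5057 + (41 - 41)/(-3392 + 0)) = 1/(5057 + 0/(-3392)) = 1/(5057 + 0*(-1/3392)) = 1/(5057 + 0) = 1/5057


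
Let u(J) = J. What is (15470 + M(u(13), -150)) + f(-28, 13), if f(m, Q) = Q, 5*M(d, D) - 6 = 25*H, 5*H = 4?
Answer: 77441/5 ≈ 15488.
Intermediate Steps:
H = ⅘ (H = (⅕)*4 = ⅘ ≈ 0.80000)
M(d, D) = 26/5 (M(d, D) = 6/5 + (25*(⅘))/5 = 6/5 + (⅕)*20 = 6/5 + 4 = 26/5)
(15470 + M(u(13), -150)) + f(-28, 13) = (15470 + 26/5) + 13 = 77376/5 + 13 = 77441/5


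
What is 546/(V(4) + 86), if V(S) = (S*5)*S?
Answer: 273/83 ≈ 3.2892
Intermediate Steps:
V(S) = 5*S**2 (V(S) = (5*S)*S = 5*S**2)
546/(V(4) + 86) = 546/(5*4**2 + 86) = 546/(5*16 + 86) = 546/(80 + 86) = 546/166 = 546*(1/166) = 273/83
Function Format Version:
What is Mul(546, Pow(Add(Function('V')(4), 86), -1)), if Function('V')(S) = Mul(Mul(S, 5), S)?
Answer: Rational(273, 83) ≈ 3.2892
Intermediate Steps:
Function('V')(S) = Mul(5, Pow(S, 2)) (Function('V')(S) = Mul(Mul(5, S), S) = Mul(5, Pow(S, 2)))
Mul(546, Pow(Add(Function('V')(4), 86), -1)) = Mul(546, Pow(Add(Mul(5, Pow(4, 2)), 86), -1)) = Mul(546, Pow(Add(Mul(5, 16), 86), -1)) = Mul(546, Pow(Add(80, 86), -1)) = Mul(546, Pow(166, -1)) = Mul(546, Rational(1, 166)) = Rational(273, 83)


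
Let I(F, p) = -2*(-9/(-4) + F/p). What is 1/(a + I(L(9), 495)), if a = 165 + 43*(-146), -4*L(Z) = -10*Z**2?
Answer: -22/134603 ≈ -0.00016344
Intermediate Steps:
L(Z) = 5*Z**2/2 (L(Z) = -(-5)*Z**2/2 = 5*Z**2/2)
I(F, p) = -9/2 - 2*F/p (I(F, p) = -2*(-9*(-1/4) + F/p) = -2*(9/4 + F/p) = -9/2 - 2*F/p)
a = -6113 (a = 165 - 6278 = -6113)
1/(a + I(L(9), 495)) = 1/(-6113 + (-9/2 - 2*(5/2)*9**2/495)) = 1/(-6113 + (-9/2 - 2*(5/2)*81*1/495)) = 1/(-6113 + (-9/2 - 2*405/2*1/495)) = 1/(-6113 + (-9/2 - 9/11)) = 1/(-6113 - 117/22) = 1/(-134603/22) = -22/134603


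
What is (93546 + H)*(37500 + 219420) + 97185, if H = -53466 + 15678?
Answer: 14325442545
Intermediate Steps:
H = -37788
(93546 + H)*(37500 + 219420) + 97185 = (93546 - 37788)*(37500 + 219420) + 97185 = 55758*256920 + 97185 = 14325345360 + 97185 = 14325442545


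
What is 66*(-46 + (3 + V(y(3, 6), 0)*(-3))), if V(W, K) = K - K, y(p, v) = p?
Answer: -2838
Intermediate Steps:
V(W, K) = 0
66*(-46 + (3 + V(y(3, 6), 0)*(-3))) = 66*(-46 + (3 + 0*(-3))) = 66*(-46 + (3 + 0)) = 66*(-46 + 3) = 66*(-43) = -2838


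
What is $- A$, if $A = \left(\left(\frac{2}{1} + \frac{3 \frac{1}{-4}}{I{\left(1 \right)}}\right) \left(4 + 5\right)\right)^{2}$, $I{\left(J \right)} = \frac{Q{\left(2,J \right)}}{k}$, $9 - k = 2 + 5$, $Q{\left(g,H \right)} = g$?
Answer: $- \frac{2025}{16} \approx -126.56$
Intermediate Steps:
$k = 2$ ($k = 9 - \left(2 + 5\right) = 9 - 7 = 2$)
$I{\left(J \right)} = 1$ ($I{\left(J \right)} = \frac{2}{2} = 2 \cdot \frac{1}{2} = 1$)
$A = \frac{2025}{16}$ ($A = \left(\left(\frac{2}{1} + \frac{3 \frac{1}{-4}}{1}\right) \left(4 + 5\right)\right)^{2} = \left(\left(2 \cdot 1 + 3 \left(- \frac{1}{4}\right) 1\right) 9\right)^{2} = \left(\left(2 - \frac{3}{4}\right) 9\right)^{2} = \left(\frac{5}{4} \cdot 9\right)^{2} = \left(\frac{45}{4}\right)^{2} = \frac{2025}{16} \approx 126.56$)
$- A = \left(-1\right) \frac{2025}{16} = - \frac{2025}{16}$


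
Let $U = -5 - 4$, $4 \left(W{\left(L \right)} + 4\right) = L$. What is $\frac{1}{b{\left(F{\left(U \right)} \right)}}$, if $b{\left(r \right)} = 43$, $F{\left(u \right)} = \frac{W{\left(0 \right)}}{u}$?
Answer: $\frac{1}{43} \approx 0.023256$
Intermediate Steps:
$W{\left(L \right)} = -4 + \frac{L}{4}$
$U = -9$ ($U = -5 - 4 = -9$)
$F{\left(u \right)} = - \frac{4}{u}$ ($F{\left(u \right)} = \frac{-4 + \frac{1}{4} \cdot 0}{u} = \frac{-4 + 0}{u} = - \frac{4}{u}$)
$\frac{1}{b{\left(F{\left(U \right)} \right)}} = \frac{1}{43}$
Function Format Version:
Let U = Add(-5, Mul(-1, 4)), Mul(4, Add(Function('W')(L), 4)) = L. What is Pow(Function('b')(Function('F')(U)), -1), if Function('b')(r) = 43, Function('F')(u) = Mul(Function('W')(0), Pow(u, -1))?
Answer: Rational(1, 43) ≈ 0.023256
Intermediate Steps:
Function('W')(L) = Add(-4, Mul(Rational(1, 4), L))
U = -9 (U = Add(-5, -4) = -9)
Function('F')(u) = Mul(-4, Pow(u, -1)) (Function('F')(u) = Mul(Add(-4, Mul(Rational(1, 4), 0)), Pow(u, -1)) = Mul(Add(-4, 0), Pow(u, -1)) = Mul(-4, Pow(u, -1)))
Pow(Function('b')(Function('F')(U)), -1) = Pow(43, -1) = Rational(1, 43)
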